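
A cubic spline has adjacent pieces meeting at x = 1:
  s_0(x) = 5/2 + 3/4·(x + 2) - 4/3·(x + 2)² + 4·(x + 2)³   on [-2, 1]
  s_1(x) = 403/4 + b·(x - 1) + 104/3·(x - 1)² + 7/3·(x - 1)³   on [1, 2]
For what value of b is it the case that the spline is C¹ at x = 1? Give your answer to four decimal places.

s_0'(x) = 3/4 - 8/3·(x + 2) + 12·(x + 2)², so s_0'(1) = 403/4. On the right, s_1'(1) = b, so b = 403/4.

100.7500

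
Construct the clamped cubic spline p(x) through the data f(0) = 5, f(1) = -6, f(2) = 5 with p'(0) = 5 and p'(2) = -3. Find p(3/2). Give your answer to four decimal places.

-0.1875

Write M_i for p''(x_i). With h_i = 1, 1 and divided differences Δ_i = -11, 11, the continuity of p' gives the tridiagonal system
  1·M_0 + 4·M_1 + 1·M_2 = 6(Δ_1 - Δ_0) = 132
Clamped end conditions give two more equations: 2h_0·M_0 + h_0·M_1 = 6(Δ_0 - p'(0)) = -96 and h_1·M_1 + 2h_1·M_2 = 6(p'(2) - Δ_1) = -84.
Solving the tridiagonal system: M_0 = -85, M_1 = 74, M_2 = -79.
On [1, 2], p(x) = -6 - 1/2·(x - 1) + 37·(x - 1)² - 51/2·(x - 1)³.
With (x - 1) = 1/2: p(3/2) = -3/16.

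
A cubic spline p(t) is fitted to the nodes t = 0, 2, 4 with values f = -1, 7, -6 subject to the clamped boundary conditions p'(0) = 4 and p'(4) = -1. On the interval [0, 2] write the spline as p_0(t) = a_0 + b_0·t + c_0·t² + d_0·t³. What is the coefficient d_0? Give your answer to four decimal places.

With m_i denoting the second derivative at x_i, h_i = 2, 2, and Δ_i = (y_(i+1) − y_i)/h_i = 4, -13/2:
  2·m_0 + 8·m_1 + 2·m_2 = 6(Δ_1 - Δ_0) = -63
Clamped end conditions give two more equations: 2h_0·m_0 + h_0·m_1 = 6(Δ_0 - p'(0)) = 0 and h_1·m_1 + 2h_1·m_2 = 6(p'(4) - Δ_1) = 33.
Hence m_0 = 53/8, m_1 = -53/4, m_2 = 119/8.
On [0, 2], with p_0(t) = a_0 + b_0·t + c_0·t² + d_0·t³: c_0 = m_0/2 = 53/16, d_0 = (m_1 - m_0)/(6h_0) = -53/32, b_0 = Δ_0 - h_0(2m_0 + m_1)/6 = 4.

-1.6563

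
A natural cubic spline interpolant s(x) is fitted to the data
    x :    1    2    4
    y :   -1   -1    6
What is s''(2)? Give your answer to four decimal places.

3.5000

Let σ_i = s''(x_i). Step sizes h_i = 1, 2; slopes of the chords Δ_i = (y_(i+1) - y_i)/h_i = 0, 7/2.
  1·σ_0 + 6·σ_1 + 2·σ_2 = 6(Δ_1 - Δ_0) = 21
Natural end conditions: σ_0 = σ_2 = 0.
Hence σ_0 = 0, σ_1 = 7/2, σ_2 = 0.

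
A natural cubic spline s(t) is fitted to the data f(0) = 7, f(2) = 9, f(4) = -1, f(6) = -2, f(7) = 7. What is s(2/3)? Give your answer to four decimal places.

8.6784

Let m_i = s''(x_i). Step sizes h_i = 2, 2, 2, 1; slopes of the chords Δ_i = (y_(i+1) - y_i)/h_i = 1, -5, -1/2, 9.
  2·m_0 + 8·m_1 + 2·m_2 = 6(Δ_1 - Δ_0) = -36
  2·m_1 + 8·m_2 + 2·m_3 = 6(Δ_2 - Δ_1) = 27
  2·m_2 + 6·m_3 + 1·m_4 = 6(Δ_3 - Δ_2) = 57
Natural end conditions: m_0 = m_4 = 0.
Hence m_0 = 0, m_1 = -210/41, m_2 = 102/41, m_3 = 711/82, m_4 = 0.
On [0, 2], s(t) = 7 + 111/41·t + 0·t² - 35/82·t³.
With t = 2/3: s(2/3) = 9607/1107.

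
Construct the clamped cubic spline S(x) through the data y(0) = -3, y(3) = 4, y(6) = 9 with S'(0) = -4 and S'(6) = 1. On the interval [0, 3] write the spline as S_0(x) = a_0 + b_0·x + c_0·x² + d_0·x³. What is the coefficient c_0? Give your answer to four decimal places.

Put m_i = S'' at the i-th knot. Here h = (3, 3) and Δ = (7/3, 5/3), so the interior equations h_(i-1)·m_(i-1) + 2(h_(i-1)+h_i)·m_i + h_i·m_(i+1) = 6(Δ_i − Δ_(i-1)) read
  3·m_0 + 12·m_1 + 3·m_2 = 6(Δ_1 - Δ_0) = -4
Clamped end conditions give two more equations: 2h_0·m_0 + h_0·m_1 = 6(Δ_0 - S'(0)) = 38 and h_1·m_1 + 2h_1·m_2 = 6(S'(6) - Δ_1) = -4.
Solving: m_0 = 15/2, m_1 = -7/3, m_2 = 1/2.
On [0, 3], with S_0(x) = a_0 + b_0·x + c_0·x² + d_0·x³: c_0 = m_0/2 = 15/4, d_0 = (m_1 - m_0)/(6h_0) = -59/108, b_0 = Δ_0 - h_0(2m_0 + m_1)/6 = -4.

3.7500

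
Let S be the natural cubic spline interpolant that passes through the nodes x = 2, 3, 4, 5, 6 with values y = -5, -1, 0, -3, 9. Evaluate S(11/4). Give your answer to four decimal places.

-1.9180

Put M_i = S'' at the i-th knot. Here h = (1, 1, 1, 1) and Δ = (4, 1, -3, 12), so the interior equations h_(i-1)·M_(i-1) + 2(h_(i-1)+h_i)·M_i + h_i·M_(i+1) = 6(Δ_i − Δ_(i-1)) read
  1·M_0 + 4·M_1 + 1·M_2 = 6(Δ_1 - Δ_0) = -18
  1·M_1 + 4·M_2 + 1·M_3 = 6(Δ_2 - Δ_1) = -24
  1·M_2 + 4·M_3 + 1·M_4 = 6(Δ_3 - Δ_2) = 90
Natural end conditions: M_0 = M_4 = 0.
Solving: M_0 = 0, M_1 = -3/2, M_2 = -12, M_3 = 51/2, M_4 = 0.
On [2, 3], S(x) = -5 + 17/4·(x - 2) + 0·(x - 2)² - 1/4·(x - 2)³.
With (x - 2) = 3/4: S(11/4) = -491/256.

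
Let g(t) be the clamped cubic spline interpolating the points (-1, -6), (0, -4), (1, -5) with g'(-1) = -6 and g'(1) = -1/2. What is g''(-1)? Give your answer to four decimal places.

Write M_i for g''(x_i). With h_i = 1, 1 and divided differences Δ_i = 2, -1, the continuity of g' gives the tridiagonal system
  1·M_0 + 4·M_1 + 1·M_2 = 6(Δ_1 - Δ_0) = -18
Clamped end conditions give two more equations: 2h_0·M_0 + h_0·M_1 = 6(Δ_0 - g'(-1)) = 48 and h_1·M_1 + 2h_1·M_2 = 6(g'(1) - Δ_1) = 3.
Forward elimination and back-substitution give M_0 = 125/4, M_1 = -29/2, M_2 = 35/4.

31.2500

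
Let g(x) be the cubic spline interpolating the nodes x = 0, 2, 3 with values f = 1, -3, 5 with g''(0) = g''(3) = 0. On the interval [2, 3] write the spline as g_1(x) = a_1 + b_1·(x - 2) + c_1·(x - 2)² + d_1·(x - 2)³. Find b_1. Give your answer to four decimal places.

4.6667

Let m_i = g''(x_i). Step sizes h_i = 2, 1; slopes of the chords Δ_i = (y_(i+1) - y_i)/h_i = -2, 8.
  2·m_0 + 6·m_1 + 1·m_2 = 6(Δ_1 - Δ_0) = 60
Natural end conditions: m_0 = m_2 = 0.
Solving: m_0 = 0, m_1 = 10, m_2 = 0.
On [2, 3], with g_1(x) = a_1 + b_1·(x - 2) + c_1·(x - 2)² + d_1·(x - 2)³: c_1 = m_1/2 = 5, d_1 = (m_2 - m_1)/(6h_1) = -5/3, b_1 = Δ_1 - h_1(2m_1 + m_2)/6 = 14/3.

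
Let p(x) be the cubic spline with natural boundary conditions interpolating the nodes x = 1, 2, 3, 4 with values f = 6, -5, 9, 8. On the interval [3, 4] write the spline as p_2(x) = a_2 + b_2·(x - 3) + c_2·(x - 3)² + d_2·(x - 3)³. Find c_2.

-17

Write σ_i for p''(x_i). With h_i = 1, 1, 1 and divided differences Δ_i = -11, 14, -1, the continuity of p' gives the tridiagonal system
  1·σ_0 + 4·σ_1 + 1·σ_2 = 6(Δ_1 - Δ_0) = 150
  1·σ_1 + 4·σ_2 + 1·σ_3 = 6(Δ_2 - Δ_1) = -90
Natural end conditions: σ_0 = σ_3 = 0.
Solving: σ_0 = 0, σ_1 = 46, σ_2 = -34, σ_3 = 0.
On [3, 4], with p_2(x) = a_2 + b_2·(x - 3) + c_2·(x - 3)² + d_2·(x - 3)³: c_2 = σ_2/2 = -17, d_2 = (σ_3 - σ_2)/(6h_2) = 17/3, b_2 = Δ_2 - h_2(2σ_2 + σ_3)/6 = 31/3.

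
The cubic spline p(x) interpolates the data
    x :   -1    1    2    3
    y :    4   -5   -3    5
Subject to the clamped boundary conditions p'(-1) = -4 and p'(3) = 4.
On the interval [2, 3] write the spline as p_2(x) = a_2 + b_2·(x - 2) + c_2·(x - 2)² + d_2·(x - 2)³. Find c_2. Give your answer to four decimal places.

6.0455

Put M_i = p'' at the i-th knot. Here h = (2, 1, 1) and Δ = (-9/2, 2, 8), so the interior equations h_(i-1)·M_(i-1) + 2(h_(i-1)+h_i)·M_i + h_i·M_(i+1) = 6(Δ_i − Δ_(i-1)) read
  2·M_0 + 6·M_1 + 1·M_2 = 6(Δ_1 - Δ_0) = 39
  1·M_1 + 4·M_2 + 1·M_3 = 6(Δ_2 - Δ_1) = 36
Clamped end conditions give two more equations: 2h_0·M_0 + h_0·M_1 = 6(Δ_0 - p'(-1)) = -3 and h_2·M_2 + 2h_2·M_3 = 6(p'(3) - Δ_2) = -24.
Solving: M_0 = -79/22, M_1 = 125/22, M_2 = 133/11, M_3 = -397/22.
On [2, 3], with p_2(x) = a_2 + b_2·(x - 2) + c_2·(x - 2)² + d_2·(x - 2)³: c_2 = M_2/2 = 133/22, d_2 = (M_3 - M_2)/(6h_2) = -221/44, b_2 = Δ_2 - h_2(2M_2 + M_3)/6 = 307/44.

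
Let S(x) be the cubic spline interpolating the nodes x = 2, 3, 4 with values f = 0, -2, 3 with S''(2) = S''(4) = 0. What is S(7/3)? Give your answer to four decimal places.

Write σ_i for S''(x_i). With h_i = 1, 1 and divided differences Δ_i = -2, 5, the continuity of S' gives the tridiagonal system
  1·σ_0 + 4·σ_1 + 1·σ_2 = 6(Δ_1 - Δ_0) = 42
Natural end conditions: σ_0 = σ_2 = 0.
Solving the tridiagonal system: σ_0 = 0, σ_1 = 21/2, σ_2 = 0.
On [2, 3], S(x) = 0 - 15/4·(x - 2) + 0·(x - 2)² + 7/4·(x - 2)³.
With (x - 2) = 1/3: S(7/3) = -32/27.

-1.1852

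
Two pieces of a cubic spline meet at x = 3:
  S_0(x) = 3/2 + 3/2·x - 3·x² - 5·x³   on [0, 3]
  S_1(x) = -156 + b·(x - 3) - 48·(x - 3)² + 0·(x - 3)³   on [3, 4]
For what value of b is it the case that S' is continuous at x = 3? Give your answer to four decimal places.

-151.5000

S_0'(x) = 3/2 - 6·x - 15·x², so S_0'(3) = -303/2. On the right, S_1'(3) = b, so b = -303/2.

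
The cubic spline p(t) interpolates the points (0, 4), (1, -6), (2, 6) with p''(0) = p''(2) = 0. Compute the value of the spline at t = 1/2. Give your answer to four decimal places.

-3.0625

Write m_i for p''(x_i). With h_i = 1, 1 and divided differences Δ_i = -10, 12, the continuity of p' gives the tridiagonal system
  1·m_0 + 4·m_1 + 1·m_2 = 6(Δ_1 - Δ_0) = 132
Natural end conditions: m_0 = m_2 = 0.
Forward elimination and back-substitution give m_0 = 0, m_1 = 33, m_2 = 0.
On [0, 1], p(t) = 4 - 31/2·t + 0·t² + 11/2·t³.
With t = 1/2: p(1/2) = -49/16.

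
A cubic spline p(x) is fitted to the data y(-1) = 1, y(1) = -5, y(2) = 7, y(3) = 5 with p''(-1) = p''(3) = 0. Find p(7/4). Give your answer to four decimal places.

With M_i denoting the second derivative at x_i, h_i = 2, 1, 1, and Δ_i = (y_(i+1) − y_i)/h_i = -3, 12, -2:
  2·M_0 + 6·M_1 + 1·M_2 = 6(Δ_1 - Δ_0) = 90
  1·M_1 + 4·M_2 + 1·M_3 = 6(Δ_2 - Δ_1) = -84
Natural end conditions: M_0 = M_3 = 0.
Solving the tridiagonal system: M_0 = 0, M_1 = 444/23, M_2 = -594/23, M_3 = 0.
On [1, 2], p(x) = -5 + 227/23·(x - 1) + 222/23·(x - 1)² - 173/23·(x - 1)³.
With (x - 1) = 3/4: p(7/4) = 6857/1472.

4.6583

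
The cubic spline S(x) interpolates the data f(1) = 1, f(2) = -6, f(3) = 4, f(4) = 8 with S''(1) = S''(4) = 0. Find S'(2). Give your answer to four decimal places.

Let σ_i = S''(x_i). Step sizes h_i = 1, 1, 1; slopes of the chords Δ_i = (y_(i+1) - y_i)/h_i = -7, 10, 4.
  1·σ_0 + 4·σ_1 + 1·σ_2 = 6(Δ_1 - Δ_0) = 102
  1·σ_1 + 4·σ_2 + 1·σ_3 = 6(Δ_2 - Δ_1) = -36
Natural end conditions: σ_0 = σ_3 = 0.
Forward elimination and back-substitution give σ_0 = 0, σ_1 = 148/5, σ_2 = -82/5, σ_3 = 0.
On [2, 3], S'(x) = b_1 + 2c_1·(x - 2) + 3d_1·(x - 2)² with b_1 = Δ_1 - h_1(2σ_1 + σ_2)/6 = 43/15, c_1 = σ_1/2 = 74/5, d_1 = (σ_2 - σ_1)/(6h_1) = -23/3. So S'(2) = 43/15.

2.8667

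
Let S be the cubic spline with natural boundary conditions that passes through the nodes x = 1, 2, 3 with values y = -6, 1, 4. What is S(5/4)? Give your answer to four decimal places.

With σ_i denoting the second derivative at x_i, h_i = 1, 1, and Δ_i = (y_(i+1) − y_i)/h_i = 7, 3:
  1·σ_0 + 4·σ_1 + 1·σ_2 = 6(Δ_1 - Δ_0) = -24
Natural end conditions: σ_0 = σ_2 = 0.
Forward elimination and back-substitution give σ_0 = 0, σ_1 = -6, σ_2 = 0.
On [1, 2], S(x) = -6 + 8·(x - 1) + 0·(x - 1)² - 1·(x - 1)³.
With (x - 1) = 1/4: S(5/4) = -257/64.

-4.0156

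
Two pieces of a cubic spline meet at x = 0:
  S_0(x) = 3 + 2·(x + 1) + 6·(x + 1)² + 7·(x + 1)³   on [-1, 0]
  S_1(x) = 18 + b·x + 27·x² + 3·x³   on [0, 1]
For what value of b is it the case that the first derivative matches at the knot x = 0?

35

S_0'(x) = 2 + 12·(x + 1) + 21·(x + 1)², so S_0'(0) = 35. On the right, S_1'(0) = b, so b = 35.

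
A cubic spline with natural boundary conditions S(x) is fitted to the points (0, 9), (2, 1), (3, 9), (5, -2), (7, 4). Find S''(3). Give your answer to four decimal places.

With M_i denoting the second derivative at x_i, h_i = 2, 1, 2, 2, and Δ_i = (y_(i+1) − y_i)/h_i = -4, 8, -11/2, 3:
  2·M_0 + 6·M_1 + 1·M_2 = 6(Δ_1 - Δ_0) = 72
  1·M_1 + 6·M_2 + 2·M_3 = 6(Δ_2 - Δ_1) = -81
  2·M_2 + 8·M_3 + 2·M_4 = 6(Δ_3 - Δ_2) = 51
Natural end conditions: M_0 = M_4 = 0.
Hence M_0 = 0, M_1 = 1959/128, M_2 = -1269/64, M_3 = 2901/256, M_4 = 0.

-19.8281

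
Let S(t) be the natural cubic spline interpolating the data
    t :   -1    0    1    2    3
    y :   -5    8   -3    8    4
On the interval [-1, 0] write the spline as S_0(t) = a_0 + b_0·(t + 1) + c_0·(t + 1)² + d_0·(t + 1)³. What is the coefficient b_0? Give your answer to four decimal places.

Put σ_i = S'' at the i-th knot. Here h = (1, 1, 1, 1) and Δ = (13, -11, 11, -4), so the interior equations h_(i-1)·σ_(i-1) + 2(h_(i-1)+h_i)·σ_i + h_i·σ_(i+1) = 6(Δ_i − Δ_(i-1)) read
  1·σ_0 + 4·σ_1 + 1·σ_2 = 6(Δ_1 - Δ_0) = -144
  1·σ_1 + 4·σ_2 + 1·σ_3 = 6(Δ_2 - Δ_1) = 132
  1·σ_2 + 4·σ_3 + 1·σ_4 = 6(Δ_3 - Δ_2) = -90
Natural end conditions: σ_0 = σ_4 = 0.
Hence σ_0 = 0, σ_1 = -1389/28, σ_2 = 381/7, σ_3 = -1011/28, σ_4 = 0.
On [-1, 0], with S_0(t) = a_0 + b_0·(t + 1) + c_0·(t + 1)² + d_0·(t + 1)³: c_0 = σ_0/2 = 0, d_0 = (σ_1 - σ_0)/(6h_0) = -463/56, b_0 = Δ_0 - h_0(2σ_0 + σ_1)/6 = 1191/56.

21.2679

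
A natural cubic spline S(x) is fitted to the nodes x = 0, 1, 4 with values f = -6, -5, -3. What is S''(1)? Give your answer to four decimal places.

-0.2500

With M_i denoting the second derivative at x_i, h_i = 1, 3, and Δ_i = (y_(i+1) − y_i)/h_i = 1, 2/3:
  1·M_0 + 8·M_1 + 3·M_2 = 6(Δ_1 - Δ_0) = -2
Natural end conditions: M_0 = M_2 = 0.
Solving the tridiagonal system: M_0 = 0, M_1 = -1/4, M_2 = 0.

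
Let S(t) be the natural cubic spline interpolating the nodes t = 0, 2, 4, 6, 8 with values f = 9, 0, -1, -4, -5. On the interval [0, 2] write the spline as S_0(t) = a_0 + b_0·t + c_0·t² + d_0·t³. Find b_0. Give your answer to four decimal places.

-5.6607

With σ_i denoting the second derivative at x_i, h_i = 2, 2, 2, 2, and Δ_i = (y_(i+1) − y_i)/h_i = -9/2, -1/2, -3/2, -1/2:
  2·σ_0 + 8·σ_1 + 2·σ_2 = 6(Δ_1 - Δ_0) = 24
  2·σ_1 + 8·σ_2 + 2·σ_3 = 6(Δ_2 - Δ_1) = -6
  2·σ_2 + 8·σ_3 + 2·σ_4 = 6(Δ_3 - Δ_2) = 6
Natural end conditions: σ_0 = σ_4 = 0.
Solving the tridiagonal system: σ_0 = 0, σ_1 = 195/56, σ_2 = -27/14, σ_3 = 69/56, σ_4 = 0.
On [0, 2], with S_0(t) = a_0 + b_0·t + c_0·t² + d_0·t³: c_0 = σ_0/2 = 0, d_0 = (σ_1 - σ_0)/(6h_0) = 65/224, b_0 = Δ_0 - h_0(2σ_0 + σ_1)/6 = -317/56.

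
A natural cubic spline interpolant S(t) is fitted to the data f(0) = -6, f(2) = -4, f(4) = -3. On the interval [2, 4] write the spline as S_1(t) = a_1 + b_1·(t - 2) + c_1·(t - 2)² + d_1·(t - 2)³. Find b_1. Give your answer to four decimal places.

0.7500

Write M_i for S''(x_i). With h_i = 2, 2 and divided differences Δ_i = 1, 1/2, the continuity of S' gives the tridiagonal system
  2·M_0 + 8·M_1 + 2·M_2 = 6(Δ_1 - Δ_0) = -3
Natural end conditions: M_0 = M_2 = 0.
Solving: M_0 = 0, M_1 = -3/8, M_2 = 0.
On [2, 4], with S_1(t) = a_1 + b_1·(t - 2) + c_1·(t - 2)² + d_1·(t - 2)³: c_1 = M_1/2 = -3/16, d_1 = (M_2 - M_1)/(6h_1) = 1/32, b_1 = Δ_1 - h_1(2M_1 + M_2)/6 = 3/4.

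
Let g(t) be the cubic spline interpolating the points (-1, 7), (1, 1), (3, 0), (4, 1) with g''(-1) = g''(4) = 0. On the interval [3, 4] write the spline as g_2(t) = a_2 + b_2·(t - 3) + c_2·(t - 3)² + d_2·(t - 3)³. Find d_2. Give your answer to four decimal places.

Put M_i = g'' at the i-th knot. Here h = (2, 2, 1) and Δ = (-3, -1/2, 1), so the interior equations h_(i-1)·M_(i-1) + 2(h_(i-1)+h_i)·M_i + h_i·M_(i+1) = 6(Δ_i − Δ_(i-1)) read
  2·M_0 + 8·M_1 + 2·M_2 = 6(Δ_1 - Δ_0) = 15
  2·M_1 + 6·M_2 + 1·M_3 = 6(Δ_2 - Δ_1) = 9
Natural end conditions: M_0 = M_3 = 0.
Solving: M_0 = 0, M_1 = 18/11, M_2 = 21/22, M_3 = 0.
On [3, 4], with g_2(t) = a_2 + b_2·(t - 3) + c_2·(t - 3)² + d_2·(t - 3)³: c_2 = M_2/2 = 21/44, d_2 = (M_3 - M_2)/(6h_2) = -7/44, b_2 = Δ_2 - h_2(2M_2 + M_3)/6 = 15/22.

-0.1591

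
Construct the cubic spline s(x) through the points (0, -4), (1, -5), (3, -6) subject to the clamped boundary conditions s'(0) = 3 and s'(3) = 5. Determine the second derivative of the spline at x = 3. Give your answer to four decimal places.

8.4167

Write σ_i for s''(x_i). With h_i = 1, 2 and divided differences Δ_i = -1, -1/2, the continuity of s' gives the tridiagonal system
  1·σ_0 + 6·σ_1 + 2·σ_2 = 6(Δ_1 - Δ_0) = 3
Clamped end conditions give two more equations: 2h_0·σ_0 + h_0·σ_1 = 6(Δ_0 - s'(0)) = -24 and h_1·σ_1 + 2h_1·σ_2 = 6(s'(3) - Δ_1) = 33.
Solving: σ_0 = -71/6, σ_1 = -1/3, σ_2 = 101/12.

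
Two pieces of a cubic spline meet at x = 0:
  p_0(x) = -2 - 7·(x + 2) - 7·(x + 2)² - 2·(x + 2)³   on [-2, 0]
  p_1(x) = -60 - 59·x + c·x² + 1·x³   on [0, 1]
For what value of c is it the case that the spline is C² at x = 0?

-19

p_0''(x) = -14 - 12·(x + 2), so p_0''(0) = -38. On the right, p_1''(0) = 2c, so c = -19.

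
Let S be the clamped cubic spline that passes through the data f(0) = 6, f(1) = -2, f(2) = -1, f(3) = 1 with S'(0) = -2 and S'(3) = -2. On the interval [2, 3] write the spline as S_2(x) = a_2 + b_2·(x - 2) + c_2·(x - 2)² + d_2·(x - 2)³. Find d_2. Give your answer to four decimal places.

With M_i denoting the second derivative at x_i, h_i = 1, 1, 1, and Δ_i = (y_(i+1) − y_i)/h_i = -8, 1, 2:
  1·M_0 + 4·M_1 + 1·M_2 = 6(Δ_1 - Δ_0) = 54
  1·M_1 + 4·M_2 + 1·M_3 = 6(Δ_2 - Δ_1) = 6
Clamped end conditions give two more equations: 2h_0·M_0 + h_0·M_1 = 6(Δ_0 - S'(0)) = -36 and h_2·M_2 + 2h_2·M_3 = 6(S'(3) - Δ_2) = -24.
Solving: M_0 = -142/5, M_1 = 104/5, M_2 = -4/5, M_3 = -58/5.
On [2, 3], with S_2(x) = a_2 + b_2·(x - 2) + c_2·(x - 2)² + d_2·(x - 2)³: c_2 = M_2/2 = -2/5, d_2 = (M_3 - M_2)/(6h_2) = -9/5, b_2 = Δ_2 - h_2(2M_2 + M_3)/6 = 21/5.

-1.8000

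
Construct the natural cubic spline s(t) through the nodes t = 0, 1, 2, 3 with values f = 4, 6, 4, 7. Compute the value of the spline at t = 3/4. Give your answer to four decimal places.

Let M_i = s''(x_i). Step sizes h_i = 1, 1, 1; slopes of the chords Δ_i = (y_(i+1) - y_i)/h_i = 2, -2, 3.
  1·M_0 + 4·M_1 + 1·M_2 = 6(Δ_1 - Δ_0) = -24
  1·M_1 + 4·M_2 + 1·M_3 = 6(Δ_2 - Δ_1) = 30
Natural end conditions: M_0 = M_3 = 0.
Solving: M_0 = 0, M_1 = -42/5, M_2 = 48/5, M_3 = 0.
On [0, 1], s(t) = 4 + 17/5·t + 0·t² - 7/5·t³.
With t = 3/4: s(3/4) = 1907/320.

5.9594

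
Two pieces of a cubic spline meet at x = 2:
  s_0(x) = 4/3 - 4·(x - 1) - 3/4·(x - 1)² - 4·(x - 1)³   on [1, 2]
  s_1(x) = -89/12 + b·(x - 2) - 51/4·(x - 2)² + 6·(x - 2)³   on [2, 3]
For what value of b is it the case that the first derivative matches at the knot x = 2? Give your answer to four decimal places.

s_0'(x) = -4 - 3/2·(x - 1) - 12·(x - 1)², so s_0'(2) = -35/2. On the right, s_1'(2) = b, so b = -35/2.

-17.5000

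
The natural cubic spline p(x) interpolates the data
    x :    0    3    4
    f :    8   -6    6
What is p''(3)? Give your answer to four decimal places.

12.5000

Write M_i for p''(x_i). With h_i = 3, 1 and divided differences Δ_i = -14/3, 12, the continuity of p' gives the tridiagonal system
  3·M_0 + 8·M_1 + 1·M_2 = 6(Δ_1 - Δ_0) = 100
Natural end conditions: M_0 = M_2 = 0.
Forward elimination and back-substitution give M_0 = 0, M_1 = 25/2, M_2 = 0.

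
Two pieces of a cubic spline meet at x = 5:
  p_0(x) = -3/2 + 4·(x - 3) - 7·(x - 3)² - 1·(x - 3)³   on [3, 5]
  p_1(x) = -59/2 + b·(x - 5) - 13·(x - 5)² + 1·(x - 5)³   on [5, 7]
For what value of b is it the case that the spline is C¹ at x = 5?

p_0'(x) = 4 - 14·(x - 3) - 3·(x - 3)², so p_0'(5) = -36. On the right, p_1'(5) = b, so b = -36.

-36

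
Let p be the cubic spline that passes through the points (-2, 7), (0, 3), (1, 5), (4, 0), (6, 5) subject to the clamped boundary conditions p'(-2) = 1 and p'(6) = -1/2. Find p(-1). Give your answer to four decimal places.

With M_i denoting the second derivative at x_i, h_i = 2, 1, 3, 2, and Δ_i = (y_(i+1) − y_i)/h_i = -2, 2, -5/3, 5/2:
  2·M_0 + 6·M_1 + 1·M_2 = 6(Δ_1 - Δ_0) = 24
  1·M_1 + 8·M_2 + 3·M_3 = 6(Δ_2 - Δ_1) = -22
  3·M_2 + 10·M_3 + 2·M_4 = 6(Δ_3 - Δ_2) = 25
Clamped end conditions give two more equations: 2h_0·M_0 + h_0·M_1 = 6(Δ_0 - p'(-2)) = -18 and h_3·M_3 + 2h_3·M_4 = 6(p'(6) - Δ_3) = -18.
Solving: M_0 = -1711/204, M_1 = 793/102, M_2 = -599/102, M_3 = 195/34, M_4 = -501/68.
On [-2, 0], p(x) = 7 + 1·(x + 2) - 1711/408·(x + 2)² + 1099/816·(x + 2)³.
With (x + 2) = 1: p(-1) = 4205/816.

5.1532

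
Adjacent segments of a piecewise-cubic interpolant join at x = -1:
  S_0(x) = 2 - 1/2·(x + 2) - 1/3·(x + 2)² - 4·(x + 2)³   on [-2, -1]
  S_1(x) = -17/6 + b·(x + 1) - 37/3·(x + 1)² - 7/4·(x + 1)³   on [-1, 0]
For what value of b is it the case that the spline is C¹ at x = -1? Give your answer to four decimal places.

-13.1667

S_0'(x) = -1/2 - 2/3·(x + 2) - 12·(x + 2)², so S_0'(-1) = -79/6. On the right, S_1'(-1) = b, so b = -79/6.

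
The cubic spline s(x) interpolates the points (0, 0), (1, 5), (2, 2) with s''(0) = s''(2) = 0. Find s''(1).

-12

Let M_i = s''(x_i). Step sizes h_i = 1, 1; slopes of the chords Δ_i = (y_(i+1) - y_i)/h_i = 5, -3.
  1·M_0 + 4·M_1 + 1·M_2 = 6(Δ_1 - Δ_0) = -48
Natural end conditions: M_0 = M_2 = 0.
Solving the tridiagonal system: M_0 = 0, M_1 = -12, M_2 = 0.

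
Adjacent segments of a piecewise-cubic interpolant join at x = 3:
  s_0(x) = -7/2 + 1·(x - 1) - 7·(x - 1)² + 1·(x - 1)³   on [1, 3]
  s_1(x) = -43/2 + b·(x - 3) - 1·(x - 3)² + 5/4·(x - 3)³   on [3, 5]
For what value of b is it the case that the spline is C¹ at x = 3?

-15

s_0'(x) = 1 - 14·(x - 1) + 3·(x - 1)², so s_0'(3) = -15. On the right, s_1'(3) = b, so b = -15.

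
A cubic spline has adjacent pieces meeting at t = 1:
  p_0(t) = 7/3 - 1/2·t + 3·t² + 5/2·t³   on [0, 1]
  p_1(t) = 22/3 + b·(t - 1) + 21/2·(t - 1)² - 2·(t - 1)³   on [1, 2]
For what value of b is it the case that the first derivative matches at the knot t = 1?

p_0'(t) = -1/2 + 6·t + 15/2·t², so p_0'(1) = 13. On the right, p_1'(1) = b, so b = 13.

13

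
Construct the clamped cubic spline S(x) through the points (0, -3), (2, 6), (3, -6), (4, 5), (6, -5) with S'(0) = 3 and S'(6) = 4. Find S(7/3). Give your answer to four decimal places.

1.3920

Put σ_i = S'' at the i-th knot. Here h = (2, 1, 1, 2) and Δ = (9/2, -12, 11, -5), so the interior equations h_(i-1)·σ_(i-1) + 2(h_(i-1)+h_i)·σ_i + h_i·σ_(i+1) = 6(Δ_i − Δ_(i-1)) read
  2·σ_0 + 6·σ_1 + 1·σ_2 = 6(Δ_1 - Δ_0) = -99
  1·σ_1 + 4·σ_2 + 1·σ_3 = 6(Δ_2 - Δ_1) = 138
  1·σ_2 + 6·σ_3 + 2·σ_4 = 6(Δ_3 - Δ_2) = -96
Clamped end conditions give two more equations: 2h_0·σ_0 + h_0·σ_1 = 6(Δ_0 - S'(0)) = 9 and h_3·σ_3 + 2h_3·σ_4 = 6(S'(6) - Δ_3) = 54.
Hence σ_0 = 2123/120, σ_1 = -1853/60, σ_2 = 611/12, σ_3 = -2087/60, σ_4 = 3707/120.
On [2, 3], S(x) = 6 - 1223/120·(x - 2) - 1853/120·(x - 2)² + 409/30·(x - 2)³.
With (x - 2) = 1/3: S(7/3) = 451/324.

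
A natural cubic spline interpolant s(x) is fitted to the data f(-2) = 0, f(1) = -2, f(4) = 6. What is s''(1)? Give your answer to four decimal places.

1.6667

With M_i denoting the second derivative at x_i, h_i = 3, 3, and Δ_i = (y_(i+1) − y_i)/h_i = -2/3, 8/3:
  3·M_0 + 12·M_1 + 3·M_2 = 6(Δ_1 - Δ_0) = 20
Natural end conditions: M_0 = M_2 = 0.
Solving: M_0 = 0, M_1 = 5/3, M_2 = 0.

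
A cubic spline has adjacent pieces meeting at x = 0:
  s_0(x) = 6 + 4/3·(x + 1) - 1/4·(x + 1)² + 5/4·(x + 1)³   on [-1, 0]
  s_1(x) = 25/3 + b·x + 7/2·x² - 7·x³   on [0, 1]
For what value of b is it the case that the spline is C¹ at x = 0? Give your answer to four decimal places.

s_0'(x) = 4/3 - 1/2·(x + 1) + 15/4·(x + 1)², so s_0'(0) = 55/12. On the right, s_1'(0) = b, so b = 55/12.

4.5833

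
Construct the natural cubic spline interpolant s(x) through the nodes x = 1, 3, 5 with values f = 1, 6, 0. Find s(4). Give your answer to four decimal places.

Write m_i for s''(x_i). With h_i = 2, 2 and divided differences Δ_i = 5/2, -3, the continuity of s' gives the tridiagonal system
  2·m_0 + 8·m_1 + 2·m_2 = 6(Δ_1 - Δ_0) = -33
Natural end conditions: m_0 = m_2 = 0.
Solving: m_0 = 0, m_1 = -33/8, m_2 = 0.
On [3, 5], s(x) = 6 - 1/4·(x - 3) - 33/16·(x - 3)² + 11/32·(x - 3)³.
With (x - 3) = 1: s(4) = 129/32.

4.0313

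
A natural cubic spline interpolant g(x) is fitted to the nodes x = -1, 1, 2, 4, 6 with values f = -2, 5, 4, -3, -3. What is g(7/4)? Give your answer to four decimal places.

4.5681

Let M_i = g''(x_i). Step sizes h_i = 2, 1, 2, 2; slopes of the chords Δ_i = (y_(i+1) - y_i)/h_i = 7/2, -1, -7/2, 0.
  2·M_0 + 6·M_1 + 1·M_2 = 6(Δ_1 - Δ_0) = -27
  1·M_1 + 6·M_2 + 2·M_3 = 6(Δ_2 - Δ_1) = -15
  2·M_2 + 8·M_3 + 2·M_4 = 6(Δ_3 - Δ_2) = 21
Natural end conditions: M_0 = M_4 = 0.
Hence M_0 = 0, M_1 = -513/128, M_2 = -189/64, M_3 = 861/256, M_4 = 0.
On [1, 2], g(x) = 5 + 53/64·(x - 1) - 513/256·(x - 1)² + 45/256·(x - 1)³.
With (x - 1) = 3/4: g(7/4) = 74843/16384.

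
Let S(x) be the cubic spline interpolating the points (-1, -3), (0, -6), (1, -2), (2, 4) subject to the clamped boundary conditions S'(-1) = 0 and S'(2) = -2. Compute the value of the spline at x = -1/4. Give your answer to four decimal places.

With M_i denoting the second derivative at x_i, h_i = 1, 1, 1, and Δ_i = (y_(i+1) − y_i)/h_i = -3, 4, 6:
  1·M_0 + 4·M_1 + 1·M_2 = 6(Δ_1 - Δ_0) = 42
  1·M_1 + 4·M_2 + 1·M_3 = 6(Δ_2 - Δ_1) = 12
Clamped end conditions give two more equations: 2h_0·M_0 + h_0·M_1 = 6(Δ_0 - S'(-1)) = -18 and h_2·M_2 + 2h_2·M_3 = 6(S'(2) - Δ_2) = -48.
Forward elimination and back-substitution give M_0 = -46/3, M_1 = 38/3, M_2 = 20/3, M_3 = -82/3.
On [-1, 0], S(x) = -3 + 0·(x + 1) - 23/3·(x + 1)² + 14/3·(x + 1)³.
With (x + 1) = 3/4: S(-1/4) = -171/32.

-5.3438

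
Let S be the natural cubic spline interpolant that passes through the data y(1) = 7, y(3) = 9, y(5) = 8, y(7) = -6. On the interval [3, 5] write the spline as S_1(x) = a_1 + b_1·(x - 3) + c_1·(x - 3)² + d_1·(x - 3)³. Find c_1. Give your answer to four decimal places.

Let M_i = S''(x_i). Step sizes h_i = 2, 2, 2; slopes of the chords Δ_i = (y_(i+1) - y_i)/h_i = 1, -1/2, -7.
  2·M_0 + 8·M_1 + 2·M_2 = 6(Δ_1 - Δ_0) = -9
  2·M_1 + 8·M_2 + 2·M_3 = 6(Δ_2 - Δ_1) = -39
Natural end conditions: M_0 = M_3 = 0.
Solving: M_0 = 0, M_1 = 1/10, M_2 = -49/10, M_3 = 0.
On [3, 5], with S_1(x) = a_1 + b_1·(x - 3) + c_1·(x - 3)² + d_1·(x - 3)³: c_1 = M_1/2 = 1/20, d_1 = (M_2 - M_1)/(6h_1) = -5/12, b_1 = Δ_1 - h_1(2M_1 + M_2)/6 = 16/15.

0.0500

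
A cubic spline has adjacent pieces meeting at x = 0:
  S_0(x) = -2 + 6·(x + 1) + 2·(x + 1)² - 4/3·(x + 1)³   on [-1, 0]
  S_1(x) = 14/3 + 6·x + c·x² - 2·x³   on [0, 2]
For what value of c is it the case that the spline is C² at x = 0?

-2

S_0''(x) = 4 - 8·(x + 1), so S_0''(0) = -4. On the right, S_1''(0) = 2c, so c = -2.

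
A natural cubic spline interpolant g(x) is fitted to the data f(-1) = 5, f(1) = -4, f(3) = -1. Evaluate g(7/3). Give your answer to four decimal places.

-2.8889

Let σ_i = g''(x_i). Step sizes h_i = 2, 2; slopes of the chords Δ_i = (y_(i+1) - y_i)/h_i = -9/2, 3/2.
  2·σ_0 + 8·σ_1 + 2·σ_2 = 6(Δ_1 - Δ_0) = 36
Natural end conditions: σ_0 = σ_2 = 0.
Hence σ_0 = 0, σ_1 = 9/2, σ_2 = 0.
On [1, 3], g(x) = -4 - 3/2·(x - 1) + 9/4·(x - 1)² - 3/8·(x - 1)³.
With (x - 1) = 4/3: g(7/3) = -26/9.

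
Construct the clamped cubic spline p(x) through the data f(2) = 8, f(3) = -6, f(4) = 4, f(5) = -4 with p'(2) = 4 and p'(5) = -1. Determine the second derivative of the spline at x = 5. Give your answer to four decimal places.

49.8667

Write M_i for p''(x_i). With h_i = 1, 1, 1 and divided differences Δ_i = -14, 10, -8, the continuity of p' gives the tridiagonal system
  1·M_0 + 4·M_1 + 1·M_2 = 6(Δ_1 - Δ_0) = 144
  1·M_1 + 4·M_2 + 1·M_3 = 6(Δ_2 - Δ_1) = -108
Clamped end conditions give two more equations: 2h_0·M_0 + h_0·M_1 = 6(Δ_0 - p'(2)) = -108 and h_2·M_2 + 2h_2·M_3 = 6(p'(5) - Δ_2) = 42.
Solving: M_0 = -1358/15, M_1 = 1096/15, M_2 = -866/15, M_3 = 748/15.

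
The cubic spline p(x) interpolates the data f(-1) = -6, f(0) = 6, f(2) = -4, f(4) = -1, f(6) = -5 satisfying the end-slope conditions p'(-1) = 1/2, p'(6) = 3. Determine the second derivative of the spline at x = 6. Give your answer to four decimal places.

12.1802

Let M_i = p''(x_i). Step sizes h_i = 1, 2, 2, 2; slopes of the chords Δ_i = (y_(i+1) - y_i)/h_i = 12, -5, 3/2, -2.
  1·M_0 + 6·M_1 + 2·M_2 = 6(Δ_1 - Δ_0) = -102
  2·M_1 + 8·M_2 + 2·M_3 = 6(Δ_2 - Δ_1) = 39
  2·M_2 + 8·M_3 + 2·M_4 = 6(Δ_3 - Δ_2) = -21
Clamped end conditions give two more equations: 2h_0·M_0 + h_0·M_1 = 6(Δ_0 - p'(-1)) = 69 and h_3·M_3 + 2h_3·M_4 = 6(p'(6) - Δ_3) = 30.
Hence M_0 = 4265/86, M_1 = -1298/43, M_2 = 2539/172, M_3 = -805/86, M_4 = 2095/172.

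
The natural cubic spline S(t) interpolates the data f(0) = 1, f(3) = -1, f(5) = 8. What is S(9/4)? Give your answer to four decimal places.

Put M_i = S'' at the i-th knot. Here h = (3, 2) and Δ = (-2/3, 9/2), so the interior equations h_(i-1)·M_(i-1) + 2(h_(i-1)+h_i)·M_i + h_i·M_(i+1) = 6(Δ_i − Δ_(i-1)) read
  3·M_0 + 10·M_1 + 2·M_2 = 6(Δ_1 - Δ_0) = 31
Natural end conditions: M_0 = M_2 = 0.
Hence M_0 = 0, M_1 = 31/10, M_2 = 0.
On [0, 3], S(t) = 1 - 133/60·t + 0·t² + 31/180·t³.
With t = 9/4: S(9/4) = -2593/1280.

-2.0258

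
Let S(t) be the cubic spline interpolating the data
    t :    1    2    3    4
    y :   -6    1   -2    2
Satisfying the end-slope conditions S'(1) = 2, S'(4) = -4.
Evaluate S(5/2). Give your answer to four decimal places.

-0.3750

Put m_i = S'' at the i-th knot. Here h = (1, 1, 1) and Δ = (7, -3, 4), so the interior equations h_(i-1)·m_(i-1) + 2(h_(i-1)+h_i)·m_i + h_i·m_(i+1) = 6(Δ_i − Δ_(i-1)) read
  1·m_0 + 4·m_1 + 1·m_2 = 6(Δ_1 - Δ_0) = -60
  1·m_1 + 4·m_2 + 1·m_3 = 6(Δ_2 - Δ_1) = 42
Clamped end conditions give two more equations: 2h_0·m_0 + h_0·m_1 = 6(Δ_0 - S'(1)) = 30 and h_2·m_2 + 2h_2·m_3 = 6(S'(4) - Δ_2) = -48.
Forward elimination and back-substitution give m_0 = 148/5, m_1 = -146/5, m_2 = 136/5, m_3 = -188/5.
On [2, 3], S(t) = 1 + 11/5·(t - 2) - 73/5·(t - 2)² + 47/5·(t - 2)³.
With (t - 2) = 1/2: S(5/2) = -3/8.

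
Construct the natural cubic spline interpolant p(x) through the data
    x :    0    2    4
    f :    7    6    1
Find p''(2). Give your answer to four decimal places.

-1.5000

With M_i denoting the second derivative at x_i, h_i = 2, 2, and Δ_i = (y_(i+1) − y_i)/h_i = -1/2, -5/2:
  2·M_0 + 8·M_1 + 2·M_2 = 6(Δ_1 - Δ_0) = -12
Natural end conditions: M_0 = M_2 = 0.
Solving the tridiagonal system: M_0 = 0, M_1 = -3/2, M_2 = 0.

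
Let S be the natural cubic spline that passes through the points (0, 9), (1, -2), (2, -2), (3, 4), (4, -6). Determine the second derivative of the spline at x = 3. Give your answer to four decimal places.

With m_i denoting the second derivative at x_i, h_i = 1, 1, 1, 1, and Δ_i = (y_(i+1) − y_i)/h_i = -11, 0, 6, -10:
  1·m_0 + 4·m_1 + 1·m_2 = 6(Δ_1 - Δ_0) = 66
  1·m_1 + 4·m_2 + 1·m_3 = 6(Δ_2 - Δ_1) = 36
  1·m_2 + 4·m_3 + 1·m_4 = 6(Δ_3 - Δ_2) = -96
Natural end conditions: m_0 = m_4 = 0.
Solving: m_0 = 0, m_1 = 375/28, m_2 = 87/7, m_3 = -759/28, m_4 = 0.

-27.1071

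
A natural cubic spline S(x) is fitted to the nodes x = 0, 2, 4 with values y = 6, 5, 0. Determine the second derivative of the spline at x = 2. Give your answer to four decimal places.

-1.5000

Let m_i = S''(x_i). Step sizes h_i = 2, 2; slopes of the chords Δ_i = (y_(i+1) - y_i)/h_i = -1/2, -5/2.
  2·m_0 + 8·m_1 + 2·m_2 = 6(Δ_1 - Δ_0) = -12
Natural end conditions: m_0 = m_2 = 0.
Solving: m_0 = 0, m_1 = -3/2, m_2 = 0.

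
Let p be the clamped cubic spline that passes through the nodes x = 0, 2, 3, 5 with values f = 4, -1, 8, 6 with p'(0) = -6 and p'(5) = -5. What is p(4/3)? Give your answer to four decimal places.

Write σ_i for p''(x_i). With h_i = 2, 1, 2 and divided differences Δ_i = -5/2, 9, -1, the continuity of p' gives the tridiagonal system
  2·σ_0 + 6·σ_1 + 1·σ_2 = 6(Δ_1 - Δ_0) = 69
  1·σ_1 + 6·σ_2 + 2·σ_3 = 6(Δ_2 - Δ_1) = -60
Clamped end conditions give two more equations: 2h_0·σ_0 + h_0·σ_1 = 6(Δ_0 - p'(0)) = 21 and h_2·σ_2 + 2h_2·σ_3 = 6(p'(5) - Δ_2) = -24.
Solving: σ_0 = -59/32, σ_1 = 227/16, σ_2 = -199/16, σ_3 = 7/32.
On [0, 2], p(x) = 4 - 6·x - 59/64·x² + 171/128·x³.
With x = 4/3: p(4/3) = -89/36.

-2.4722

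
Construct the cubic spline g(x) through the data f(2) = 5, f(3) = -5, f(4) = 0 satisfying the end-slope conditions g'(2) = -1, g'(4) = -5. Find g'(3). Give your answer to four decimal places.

With M_i denoting the second derivative at x_i, h_i = 1, 1, and Δ_i = (y_(i+1) − y_i)/h_i = -10, 5:
  1·M_0 + 4·M_1 + 1·M_2 = 6(Δ_1 - Δ_0) = 90
Clamped end conditions give two more equations: 2h_0·M_0 + h_0·M_1 = 6(Δ_0 - g'(2)) = -54 and h_1·M_1 + 2h_1·M_2 = 6(g'(4) - Δ_1) = -60.
Hence M_0 = -103/2, M_1 = 49, M_2 = -109/2.
On [3, 4], g'(x) = b_1 + 2c_1·(x - 3) + 3d_1·(x - 3)² with b_1 = Δ_1 - h_1(2M_1 + M_2)/6 = -9/4, c_1 = M_1/2 = 49/2, d_1 = (M_2 - M_1)/(6h_1) = -69/4. So g'(3) = -9/4.

-2.2500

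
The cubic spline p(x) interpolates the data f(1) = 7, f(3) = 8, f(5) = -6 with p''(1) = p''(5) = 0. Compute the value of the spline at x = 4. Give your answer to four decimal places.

2.4063

Write M_i for p''(x_i). With h_i = 2, 2 and divided differences Δ_i = 1/2, -7, the continuity of p' gives the tridiagonal system
  2·M_0 + 8·M_1 + 2·M_2 = 6(Δ_1 - Δ_0) = -45
Natural end conditions: M_0 = M_2 = 0.
Solving: M_0 = 0, M_1 = -45/8, M_2 = 0.
On [3, 5], p(x) = 8 - 13/4·(x - 3) - 45/16·(x - 3)² + 15/32·(x - 3)³.
With (x - 3) = 1: p(4) = 77/32.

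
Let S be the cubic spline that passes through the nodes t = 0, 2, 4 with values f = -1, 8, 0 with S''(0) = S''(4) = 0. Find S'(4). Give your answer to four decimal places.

Let M_i = S''(x_i). Step sizes h_i = 2, 2; slopes of the chords Δ_i = (y_(i+1) - y_i)/h_i = 9/2, -4.
  2·M_0 + 8·M_1 + 2·M_2 = 6(Δ_1 - Δ_0) = -51
Natural end conditions: M_0 = M_2 = 0.
Forward elimination and back-substitution give M_0 = 0, M_1 = -51/8, M_2 = 0.
On [2, 4], S'(t) = b_1 + 2c_1·(t - 2) + 3d_1·(t - 2)² with b_1 = Δ_1 - h_1(2M_1 + M_2)/6 = 1/4, c_1 = M_1/2 = -51/16, d_1 = (M_2 - M_1)/(6h_1) = 17/32. So S'(4) = -49/8.

-6.1250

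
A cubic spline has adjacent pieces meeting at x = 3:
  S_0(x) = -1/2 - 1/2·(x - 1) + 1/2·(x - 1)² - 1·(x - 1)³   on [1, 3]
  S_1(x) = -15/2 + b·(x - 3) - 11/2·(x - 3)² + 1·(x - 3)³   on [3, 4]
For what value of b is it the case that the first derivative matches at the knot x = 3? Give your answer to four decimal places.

-10.5000

S_0'(x) = -1/2 + 1·(x - 1) - 3·(x - 1)², so S_0'(3) = -21/2. On the right, S_1'(3) = b, so b = -21/2.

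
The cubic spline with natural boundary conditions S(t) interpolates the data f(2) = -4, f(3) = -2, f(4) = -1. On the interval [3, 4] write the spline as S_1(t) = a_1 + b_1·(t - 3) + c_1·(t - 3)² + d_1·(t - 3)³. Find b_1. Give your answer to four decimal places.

With m_i denoting the second derivative at x_i, h_i = 1, 1, and Δ_i = (y_(i+1) − y_i)/h_i = 2, 1:
  1·m_0 + 4·m_1 + 1·m_2 = 6(Δ_1 - Δ_0) = -6
Natural end conditions: m_0 = m_2 = 0.
Solving: m_0 = 0, m_1 = -3/2, m_2 = 0.
On [3, 4], with S_1(t) = a_1 + b_1·(t - 3) + c_1·(t - 3)² + d_1·(t - 3)³: c_1 = m_1/2 = -3/4, d_1 = (m_2 - m_1)/(6h_1) = 1/4, b_1 = Δ_1 - h_1(2m_1 + m_2)/6 = 3/2.

1.5000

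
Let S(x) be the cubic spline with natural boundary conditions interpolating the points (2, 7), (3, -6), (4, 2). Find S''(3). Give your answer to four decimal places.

31.5000

Write M_i for S''(x_i). With h_i = 1, 1 and divided differences Δ_i = -13, 8, the continuity of S' gives the tridiagonal system
  1·M_0 + 4·M_1 + 1·M_2 = 6(Δ_1 - Δ_0) = 126
Natural end conditions: M_0 = M_2 = 0.
Forward elimination and back-substitution give M_0 = 0, M_1 = 63/2, M_2 = 0.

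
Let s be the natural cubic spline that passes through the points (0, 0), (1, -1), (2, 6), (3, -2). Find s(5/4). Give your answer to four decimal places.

0.7844

Put M_i = s'' at the i-th knot. Here h = (1, 1, 1) and Δ = (-1, 7, -8), so the interior equations h_(i-1)·M_(i-1) + 2(h_(i-1)+h_i)·M_i + h_i·M_(i+1) = 6(Δ_i − Δ_(i-1)) read
  1·M_0 + 4·M_1 + 1·M_2 = 6(Δ_1 - Δ_0) = 48
  1·M_1 + 4·M_2 + 1·M_3 = 6(Δ_2 - Δ_1) = -90
Natural end conditions: M_0 = M_3 = 0.
Solving the tridiagonal system: M_0 = 0, M_1 = 94/5, M_2 = -136/5, M_3 = 0.
On [1, 2], s(x) = -1 + 79/15·(x - 1) + 47/5·(x - 1)² - 23/3·(x - 1)³.
With (x - 1) = 1/4: s(5/4) = 251/320.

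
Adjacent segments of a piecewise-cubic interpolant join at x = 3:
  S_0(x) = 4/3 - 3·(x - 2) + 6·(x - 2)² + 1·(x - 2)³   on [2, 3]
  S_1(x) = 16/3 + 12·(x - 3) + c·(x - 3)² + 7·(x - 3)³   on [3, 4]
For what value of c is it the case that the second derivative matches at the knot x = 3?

9

S_0''(x) = 12 + 6·(x - 2), so S_0''(3) = 18. On the right, S_1''(3) = 2c, so c = 9.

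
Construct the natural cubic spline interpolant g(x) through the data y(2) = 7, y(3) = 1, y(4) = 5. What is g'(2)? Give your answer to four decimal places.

Let m_i = g''(x_i). Step sizes h_i = 1, 1; slopes of the chords Δ_i = (y_(i+1) - y_i)/h_i = -6, 4.
  1·m_0 + 4·m_1 + 1·m_2 = 6(Δ_1 - Δ_0) = 60
Natural end conditions: m_0 = m_2 = 0.
Hence m_0 = 0, m_1 = 15, m_2 = 0.
On [2, 3], g'(x) = b_0 + 2c_0·(x - 2) + 3d_0·(x - 2)² with b_0 = Δ_0 - h_0(2m_0 + m_1)/6 = -17/2, c_0 = m_0/2 = 0, d_0 = (m_1 - m_0)/(6h_0) = 5/2. So g'(2) = -17/2.

-8.5000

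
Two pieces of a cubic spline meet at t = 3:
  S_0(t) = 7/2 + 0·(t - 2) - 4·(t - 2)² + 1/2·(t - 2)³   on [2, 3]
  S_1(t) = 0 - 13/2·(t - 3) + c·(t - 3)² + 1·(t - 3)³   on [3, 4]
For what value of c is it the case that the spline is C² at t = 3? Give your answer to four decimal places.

S_0''(t) = -8 + 3·(t - 2), so S_0''(3) = -5. On the right, S_1''(3) = 2c, so c = -5/2.

-2.5000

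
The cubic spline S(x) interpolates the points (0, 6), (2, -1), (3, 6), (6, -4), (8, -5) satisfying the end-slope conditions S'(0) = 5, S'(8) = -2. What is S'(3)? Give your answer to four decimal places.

6.1176

Put m_i = S'' at the i-th knot. Here h = (2, 1, 3, 2) and Δ = (-7/2, 7, -10/3, -1/2), so the interior equations h_(i-1)·m_(i-1) + 2(h_(i-1)+h_i)·m_i + h_i·m_(i+1) = 6(Δ_i − Δ_(i-1)) read
  2·m_0 + 6·m_1 + 1·m_2 = 6(Δ_1 - Δ_0) = 63
  1·m_1 + 8·m_2 + 3·m_3 = 6(Δ_2 - Δ_1) = -62
  3·m_2 + 10·m_3 + 2·m_4 = 6(Δ_3 - Δ_2) = 17
Clamped end conditions give two more equations: 2h_0·m_0 + h_0·m_1 = 6(Δ_0 - S'(0)) = -51 and h_3·m_3 + 2h_3·m_4 = 6(S'(8) - Δ_3) = -9.
Forward elimination and back-substitution give m_0 = -4667/204, m_1 = 1033/51, m_2 = -1303/102, m_3 = 113/17, m_4 = -379/68.
On [3, 6], S'(x) = b_2 + 2c_2·(x - 3) + 3d_2·(x - 3)² with b_2 = Δ_2 - h_2(2m_2 + m_3)/6 = 104/17, c_2 = m_2/2 = -1303/204, d_2 = (m_3 - m_2)/(6h_2) = 1981/1836. So S'(3) = 104/17.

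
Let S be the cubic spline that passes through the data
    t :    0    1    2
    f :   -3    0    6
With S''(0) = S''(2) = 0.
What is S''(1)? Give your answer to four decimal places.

4.5000

Let σ_i = S''(x_i). Step sizes h_i = 1, 1; slopes of the chords Δ_i = (y_(i+1) - y_i)/h_i = 3, 6.
  1·σ_0 + 4·σ_1 + 1·σ_2 = 6(Δ_1 - Δ_0) = 18
Natural end conditions: σ_0 = σ_2 = 0.
Hence σ_0 = 0, σ_1 = 9/2, σ_2 = 0.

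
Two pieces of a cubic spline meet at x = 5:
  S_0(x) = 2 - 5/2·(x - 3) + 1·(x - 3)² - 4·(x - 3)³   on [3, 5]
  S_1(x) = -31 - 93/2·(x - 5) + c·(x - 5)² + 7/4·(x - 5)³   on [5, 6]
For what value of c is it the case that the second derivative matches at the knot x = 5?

S_0''(x) = 2 - 24·(x - 3), so S_0''(5) = -46. On the right, S_1''(5) = 2c, so c = -23.

-23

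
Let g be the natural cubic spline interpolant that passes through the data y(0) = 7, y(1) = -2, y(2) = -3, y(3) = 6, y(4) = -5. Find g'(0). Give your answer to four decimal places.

Write M_i for g''(x_i). With h_i = 1, 1, 1, 1 and divided differences Δ_i = -9, -1, 9, -11, the continuity of g' gives the tridiagonal system
  1·M_0 + 4·M_1 + 1·M_2 = 6(Δ_1 - Δ_0) = 48
  1·M_1 + 4·M_2 + 1·M_3 = 6(Δ_2 - Δ_1) = 60
  1·M_2 + 4·M_3 + 1·M_4 = 6(Δ_3 - Δ_2) = -120
Natural end conditions: M_0 = M_4 = 0.
Solving: M_0 = 0, M_1 = 45/7, M_2 = 156/7, M_3 = -249/7, M_4 = 0.
On [0, 1], g'(x) = b_0 + 2c_0·x + 3d_0·x² with b_0 = Δ_0 - h_0(2M_0 + M_1)/6 = -141/14, c_0 = M_0/2 = 0, d_0 = (M_1 - M_0)/(6h_0) = 15/14. So g'(0) = -141/14.

-10.0714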